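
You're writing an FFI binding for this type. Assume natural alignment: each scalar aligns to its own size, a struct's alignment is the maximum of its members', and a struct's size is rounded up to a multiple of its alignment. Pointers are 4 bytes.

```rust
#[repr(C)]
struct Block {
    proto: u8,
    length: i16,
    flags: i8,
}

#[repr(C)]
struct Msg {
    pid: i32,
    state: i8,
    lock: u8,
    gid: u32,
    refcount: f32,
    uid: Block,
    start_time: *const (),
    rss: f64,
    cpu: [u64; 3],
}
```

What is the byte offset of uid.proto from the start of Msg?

16

Block: proto at 0 (size 1, align 1) → ends 1; pad 1 to align 2 for length; length at 2 (size 2, align 2) → ends 4; flags at 4 (size 1, align 1) → ends 5; tail pad 1 to reach multiple of 2; total 6 bytes, alignment 2
pid at 0 (size 4, align 4) → ends 4
state at 4 (size 1, align 1) → ends 5
lock at 5 (size 1, align 1) → ends 6
pad 2 to align 4 for gid
gid at 8 (size 4, align 4) → ends 12
refcount at 12 (size 4, align 4) → ends 16
uid at 16 (size 6, align 2) → ends 22
within Block: proto at 0
16 + 0 = 16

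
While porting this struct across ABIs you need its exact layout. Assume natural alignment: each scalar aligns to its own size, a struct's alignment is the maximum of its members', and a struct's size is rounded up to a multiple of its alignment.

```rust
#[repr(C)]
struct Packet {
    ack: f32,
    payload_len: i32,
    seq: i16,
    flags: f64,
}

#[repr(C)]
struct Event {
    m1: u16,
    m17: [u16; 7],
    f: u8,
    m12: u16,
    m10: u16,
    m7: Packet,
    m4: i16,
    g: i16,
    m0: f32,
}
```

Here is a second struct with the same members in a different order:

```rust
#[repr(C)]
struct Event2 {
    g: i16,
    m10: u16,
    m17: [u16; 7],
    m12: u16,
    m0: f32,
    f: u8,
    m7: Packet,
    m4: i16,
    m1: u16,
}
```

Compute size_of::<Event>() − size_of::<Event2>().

Packet: @0: ack [4B, align 4] → 4; @4: payload_len [4B, align 4] → 8; @8: seq [2B, align 2] → 10; +6 pad (align 8); @16: flags [8B, align 8] → 24; size 24, align 8
@0: m1 [2B, align 2] → 2
@2: m17 [14B, align 2] → 16
@16: f [1B, align 1] → 17
+1 pad (align 2)
@18: m12 [2B, align 2] → 20
@20: m10 [2B, align 2] → 22
+2 pad (align 8)
@24: m7 [24B, align 8] → 48
@48: m4 [2B, align 2] → 50
@50: g [2B, align 2] → 52
@52: m0 [4B, align 4] → 56
size 56, align 8
— Event2 —
@0: g [2B, align 2] → 2
@2: m10 [2B, align 2] → 4
@4: m17 [14B, align 2] → 18
@18: m12 [2B, align 2] → 20
@20: m0 [4B, align 4] → 24
@24: f [1B, align 1] → 25
+7 pad (align 8)
@32: m7 [24B, align 8] → 56
@56: m4 [2B, align 2] → 58
@58: m1 [2B, align 2] → 60
+4 tail pad (align 8)
size 64, align 8
56 − 64 = -8

-8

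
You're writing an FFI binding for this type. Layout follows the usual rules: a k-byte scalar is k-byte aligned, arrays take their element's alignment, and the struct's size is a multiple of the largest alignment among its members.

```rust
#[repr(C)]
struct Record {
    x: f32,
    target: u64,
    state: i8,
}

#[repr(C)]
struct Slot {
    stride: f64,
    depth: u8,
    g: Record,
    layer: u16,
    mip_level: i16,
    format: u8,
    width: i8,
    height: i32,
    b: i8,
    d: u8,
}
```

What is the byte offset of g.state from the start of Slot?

32

Record: 0..4  x  (4B, 4-aligned); 4..8  -- padding (4B); 8..16  target  (8B, 8-aligned); 16..17  state  (1B, 1-aligned); 17..24  -- tail padding (7B); sizeof = 24, alignof = 8
0..8  stride  (8B, 8-aligned)
8..9  depth  (1B, 1-aligned)
9..16  -- padding (7B)
16..40  g  (24B, 8-aligned)
within Record: state at 16
16 + 16 = 32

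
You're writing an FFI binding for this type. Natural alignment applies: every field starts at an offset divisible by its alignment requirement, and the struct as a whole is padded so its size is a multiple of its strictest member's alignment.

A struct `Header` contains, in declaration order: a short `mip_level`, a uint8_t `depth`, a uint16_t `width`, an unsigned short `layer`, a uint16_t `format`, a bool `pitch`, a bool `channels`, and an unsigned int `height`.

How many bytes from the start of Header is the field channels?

11

mip_level at 0 (size 2, align 2) → ends 2
depth at 2 (size 1, align 1) → ends 3
pad 1 to align 2 for width
width at 4 (size 2, align 2) → ends 6
layer at 6 (size 2, align 2) → ends 8
format at 8 (size 2, align 2) → ends 10
pitch at 10 (size 1, align 1) → ends 11
channels at 11 (size 1, align 1) → ends 12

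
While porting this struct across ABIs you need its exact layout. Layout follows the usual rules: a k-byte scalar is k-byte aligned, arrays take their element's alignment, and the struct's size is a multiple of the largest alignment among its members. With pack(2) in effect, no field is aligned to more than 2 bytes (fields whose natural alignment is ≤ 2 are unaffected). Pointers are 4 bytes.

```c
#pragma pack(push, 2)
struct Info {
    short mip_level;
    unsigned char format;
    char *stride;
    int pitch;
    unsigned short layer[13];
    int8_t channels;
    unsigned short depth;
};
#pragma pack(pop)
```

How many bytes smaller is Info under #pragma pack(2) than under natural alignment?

2

natural layout:
  0..2  mip_level  (2B, 2-aligned)
  2..3  format  (1B, 1-aligned)
  3..4  -- padding (1B)
  4..8  stride  (4B, 4-aligned)
  8..12  pitch  (4B, 4-aligned)
  12..38  layer  (26B, 2-aligned)
  38..39  channels  (1B, 1-aligned)
  39..40  -- padding (1B)
  40..42  depth  (2B, 2-aligned)
  42..44  -- tail padding (2B)
  sizeof = 44, alignof = 4
packed(2) layout:
  0..2  mip_level  (2B, 2-aligned)
  2..3  format  (1B, 1-aligned)
  3..4  -- padding (1B)
  4..8  stride  (4B, 2-aligned)
  8..12  pitch  (4B, 2-aligned)
  12..38  layer  (26B, 2-aligned)
  38..39  channels  (1B, 1-aligned)
  39..40  -- padding (1B)
  40..42  depth  (2B, 2-aligned)
  sizeof = 42, alignof = 2
44 − 42 = 2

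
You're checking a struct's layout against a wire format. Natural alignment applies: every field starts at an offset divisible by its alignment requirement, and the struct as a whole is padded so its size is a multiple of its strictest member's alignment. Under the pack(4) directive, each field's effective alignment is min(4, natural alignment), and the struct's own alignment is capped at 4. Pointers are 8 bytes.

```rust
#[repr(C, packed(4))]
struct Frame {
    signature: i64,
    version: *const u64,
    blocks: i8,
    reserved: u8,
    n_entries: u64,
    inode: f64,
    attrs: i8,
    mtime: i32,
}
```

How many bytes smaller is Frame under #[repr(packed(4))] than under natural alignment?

4

natural layout:
  signature at 0 (size 8, align 8) → ends 8
  version at 8 (size 8, align 8) → ends 16
  blocks at 16 (size 1, align 1) → ends 17
  reserved at 17 (size 1, align 1) → ends 18
  pad 6 to align 8 for n_entries
  n_entries at 24 (size 8, align 8) → ends 32
  inode at 32 (size 8, align 8) → ends 40
  attrs at 40 (size 1, align 1) → ends 41
  pad 3 to align 4 for mtime
  mtime at 44 (size 4, align 4) → ends 48
  total 48 bytes, alignment 8
packed(4) layout:
  signature at 0 (size 8, align 4) → ends 8
  version at 8 (size 8, align 4) → ends 16
  blocks at 16 (size 1, align 1) → ends 17
  reserved at 17 (size 1, align 1) → ends 18
  pad 2 to align 4 for n_entries
  n_entries at 20 (size 8, align 4) → ends 28
  inode at 28 (size 8, align 4) → ends 36
  attrs at 36 (size 1, align 1) → ends 37
  pad 3 to align 4 for mtime
  mtime at 40 (size 4, align 4) → ends 44
  total 44 bytes, alignment 4
48 − 44 = 4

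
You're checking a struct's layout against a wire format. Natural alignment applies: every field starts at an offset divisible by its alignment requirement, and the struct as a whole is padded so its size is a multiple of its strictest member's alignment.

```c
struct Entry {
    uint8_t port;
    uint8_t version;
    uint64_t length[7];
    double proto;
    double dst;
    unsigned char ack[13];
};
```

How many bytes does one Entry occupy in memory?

@0: port [1B, align 1] → 1
@1: version [1B, align 1] → 2
+6 pad (align 8)
@8: length [56B, align 8] → 64
@64: proto [8B, align 8] → 72
@72: dst [8B, align 8] → 80
@80: ack [13B, align 1] → 93
+3 tail pad (align 8)
size 96, align 8

96 bytes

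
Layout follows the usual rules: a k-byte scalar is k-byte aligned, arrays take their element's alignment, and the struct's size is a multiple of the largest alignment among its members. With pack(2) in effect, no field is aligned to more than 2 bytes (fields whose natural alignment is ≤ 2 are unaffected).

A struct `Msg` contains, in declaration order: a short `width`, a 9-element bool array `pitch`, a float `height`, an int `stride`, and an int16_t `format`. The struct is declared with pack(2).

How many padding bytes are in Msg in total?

1

width at 0 (size 2, align 2) → ends 2
pitch at 2 (size 9, align 1) → ends 11
pad 1 to align 2 for height
height at 12 (size 4, align 2) → ends 16
stride at 16 (size 4, align 2) → ends 20
format at 20 (size 2, align 2) → ends 22
total 22 bytes, alignment 2
data bytes 21, size 22 → padding 1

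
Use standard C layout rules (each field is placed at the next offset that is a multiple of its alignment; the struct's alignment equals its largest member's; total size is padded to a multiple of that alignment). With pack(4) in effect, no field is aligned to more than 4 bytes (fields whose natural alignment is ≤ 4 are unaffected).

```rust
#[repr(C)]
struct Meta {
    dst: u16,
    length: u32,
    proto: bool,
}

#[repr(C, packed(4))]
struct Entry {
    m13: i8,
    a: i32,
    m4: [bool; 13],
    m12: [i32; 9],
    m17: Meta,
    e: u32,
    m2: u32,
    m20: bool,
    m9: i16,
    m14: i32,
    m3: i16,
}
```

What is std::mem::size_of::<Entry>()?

Meta: dst at 0 (size 2, align 2) → ends 2; pad 2 to align 4 for length; length at 4 (size 4, align 4) → ends 8; proto at 8 (size 1, align 1) → ends 9; tail pad 3 to reach multiple of 4; total 12 bytes, alignment 4
m13 at 0 (size 1, align 1) → ends 1
pad 3 to align 4 for a
a at 4 (size 4, align 4) → ends 8
m4 at 8 (size 13, align 1) → ends 21
pad 3 to align 4 for m12
m12 at 24 (size 36, align 4) → ends 60
m17 at 60 (size 12, align 4) → ends 72
e at 72 (size 4, align 4) → ends 76
m2 at 76 (size 4, align 4) → ends 80
m20 at 80 (size 1, align 1) → ends 81
pad 1 to align 2 for m9
m9 at 82 (size 2, align 2) → ends 84
m14 at 84 (size 4, align 4) → ends 88
m3 at 88 (size 2, align 2) → ends 90
tail pad 2 to reach multiple of 4
total 92 bytes, alignment 4

92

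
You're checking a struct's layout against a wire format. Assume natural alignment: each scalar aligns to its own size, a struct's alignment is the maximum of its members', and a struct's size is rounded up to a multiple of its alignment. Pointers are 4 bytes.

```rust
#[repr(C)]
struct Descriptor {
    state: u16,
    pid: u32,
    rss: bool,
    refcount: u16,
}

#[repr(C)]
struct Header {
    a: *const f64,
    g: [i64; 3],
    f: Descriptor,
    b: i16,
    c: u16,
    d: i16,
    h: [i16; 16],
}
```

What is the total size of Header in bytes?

88 bytes

Descriptor: 0..2  state  (2B, 2-aligned); 2..4  -- padding (2B); 4..8  pid  (4B, 4-aligned); 8..9  rss  (1B, 1-aligned); 9..10  -- padding (1B); 10..12  refcount  (2B, 2-aligned); sizeof = 12, alignof = 4
0..4  a  (4B, 4-aligned)
4..8  -- padding (4B)
8..32  g  (24B, 8-aligned)
32..44  f  (12B, 4-aligned)
44..46  b  (2B, 2-aligned)
46..48  c  (2B, 2-aligned)
48..50  d  (2B, 2-aligned)
50..82  h  (32B, 2-aligned)
82..88  -- tail padding (6B)
sizeof = 88, alignof = 8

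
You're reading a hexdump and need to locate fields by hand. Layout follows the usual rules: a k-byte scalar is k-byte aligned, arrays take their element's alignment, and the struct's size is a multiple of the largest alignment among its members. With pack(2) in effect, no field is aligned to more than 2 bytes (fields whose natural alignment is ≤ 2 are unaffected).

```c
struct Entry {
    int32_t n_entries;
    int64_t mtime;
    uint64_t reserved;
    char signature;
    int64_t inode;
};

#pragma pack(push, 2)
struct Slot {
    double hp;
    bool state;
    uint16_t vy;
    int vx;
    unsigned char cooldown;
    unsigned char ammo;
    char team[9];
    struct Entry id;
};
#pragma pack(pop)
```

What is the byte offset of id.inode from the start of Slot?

Entry: @0: n_entries [4B, align 4] → 4; +4 pad (align 8); @8: mtime [8B, align 8] → 16; @16: reserved [8B, align 8] → 24; @24: signature [1B, align 1] → 25; +7 pad (align 8); @32: inode [8B, align 8] → 40; size 40, align 8
@0: hp [8B, align 2] → 8
@8: state [1B, align 1] → 9
+1 pad (align 2)
@10: vy [2B, align 2] → 12
@12: vx [4B, align 2] → 16
@16: cooldown [1B, align 1] → 17
@17: ammo [1B, align 1] → 18
@18: team [9B, align 1] → 27
+1 pad (align 2)
@28: id [40B, align 2] → 68
within Entry: inode at 32
28 + 32 = 60

60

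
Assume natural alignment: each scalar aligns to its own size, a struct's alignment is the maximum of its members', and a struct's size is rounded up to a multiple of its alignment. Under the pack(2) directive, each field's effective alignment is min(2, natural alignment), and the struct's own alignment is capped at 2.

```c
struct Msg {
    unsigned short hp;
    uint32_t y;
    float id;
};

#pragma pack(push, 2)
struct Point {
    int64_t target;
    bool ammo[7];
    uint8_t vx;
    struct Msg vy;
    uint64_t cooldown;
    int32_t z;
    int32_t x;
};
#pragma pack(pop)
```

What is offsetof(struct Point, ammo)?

8

Msg: 0..2  hp  (2B, 2-aligned); 2..4  -- padding (2B); 4..8  y  (4B, 4-aligned); 8..12  id  (4B, 4-aligned); sizeof = 12, alignof = 4
0..8  target  (8B, 2-aligned)
8..15  ammo  (7B, 1-aligned)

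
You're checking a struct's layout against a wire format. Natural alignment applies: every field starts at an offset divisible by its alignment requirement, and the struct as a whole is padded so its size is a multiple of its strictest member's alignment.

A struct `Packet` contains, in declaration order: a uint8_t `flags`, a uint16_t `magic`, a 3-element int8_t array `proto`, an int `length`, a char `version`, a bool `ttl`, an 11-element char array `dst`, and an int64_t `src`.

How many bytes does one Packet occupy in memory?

40

flags at 0 (size 1, align 1) → ends 1
pad 1 to align 2 for magic
magic at 2 (size 2, align 2) → ends 4
proto at 4 (size 3, align 1) → ends 7
pad 1 to align 4 for length
length at 8 (size 4, align 4) → ends 12
version at 12 (size 1, align 1) → ends 13
ttl at 13 (size 1, align 1) → ends 14
dst at 14 (size 11, align 1) → ends 25
pad 7 to align 8 for src
src at 32 (size 8, align 8) → ends 40
total 40 bytes, alignment 8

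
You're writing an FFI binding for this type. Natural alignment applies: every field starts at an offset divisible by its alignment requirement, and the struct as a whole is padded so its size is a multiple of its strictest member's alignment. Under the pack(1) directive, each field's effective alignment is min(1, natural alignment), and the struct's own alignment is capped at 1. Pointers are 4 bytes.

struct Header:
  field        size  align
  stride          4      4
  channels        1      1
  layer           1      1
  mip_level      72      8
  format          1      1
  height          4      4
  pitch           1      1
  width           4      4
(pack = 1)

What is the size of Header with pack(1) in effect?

stride at 0 (size 4, align 1) → ends 4
channels at 4 (size 1, align 1) → ends 5
layer at 5 (size 1, align 1) → ends 6
mip_level at 6 (size 72, align 1) → ends 78
format at 78 (size 1, align 1) → ends 79
height at 79 (size 4, align 1) → ends 83
pitch at 83 (size 1, align 1) → ends 84
width at 84 (size 4, align 1) → ends 88
total 88 bytes, alignment 1

88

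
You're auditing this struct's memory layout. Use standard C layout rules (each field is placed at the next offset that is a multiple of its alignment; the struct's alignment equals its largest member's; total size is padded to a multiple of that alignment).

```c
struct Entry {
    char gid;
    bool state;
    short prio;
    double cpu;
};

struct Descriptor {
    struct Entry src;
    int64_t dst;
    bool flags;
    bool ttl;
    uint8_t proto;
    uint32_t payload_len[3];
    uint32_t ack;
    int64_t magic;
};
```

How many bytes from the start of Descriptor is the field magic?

48

Entry: @0: gid [1B, align 1] → 1; @1: state [1B, align 1] → 2; @2: prio [2B, align 2] → 4; +4 pad (align 8); @8: cpu [8B, align 8] → 16; size 16, align 8
@0: src [16B, align 8] → 16
@16: dst [8B, align 8] → 24
@24: flags [1B, align 1] → 25
@25: ttl [1B, align 1] → 26
@26: proto [1B, align 1] → 27
+1 pad (align 4)
@28: payload_len [12B, align 4] → 40
@40: ack [4B, align 4] → 44
+4 pad (align 8)
@48: magic [8B, align 8] → 56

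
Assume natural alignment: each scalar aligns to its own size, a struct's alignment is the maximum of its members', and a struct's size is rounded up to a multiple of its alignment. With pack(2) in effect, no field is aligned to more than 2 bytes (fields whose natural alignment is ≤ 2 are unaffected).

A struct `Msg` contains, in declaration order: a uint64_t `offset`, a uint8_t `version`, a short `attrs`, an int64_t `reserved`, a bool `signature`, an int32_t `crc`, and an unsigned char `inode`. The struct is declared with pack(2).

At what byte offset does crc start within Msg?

22

0..8  offset  (8B, 2-aligned)
8..9  version  (1B, 1-aligned)
9..10  -- padding (1B)
10..12  attrs  (2B, 2-aligned)
12..20  reserved  (8B, 2-aligned)
20..21  signature  (1B, 1-aligned)
21..22  -- padding (1B)
22..26  crc  (4B, 2-aligned)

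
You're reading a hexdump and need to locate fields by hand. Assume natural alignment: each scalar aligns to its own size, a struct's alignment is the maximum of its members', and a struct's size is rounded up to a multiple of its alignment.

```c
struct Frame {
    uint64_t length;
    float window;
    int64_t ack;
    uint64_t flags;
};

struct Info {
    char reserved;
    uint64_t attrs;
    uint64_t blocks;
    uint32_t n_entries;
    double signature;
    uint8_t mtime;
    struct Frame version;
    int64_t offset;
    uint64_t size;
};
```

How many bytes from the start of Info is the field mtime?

Frame: 0..8  length  (8B, 8-aligned); 8..12  window  (4B, 4-aligned); 12..16  -- padding (4B); 16..24  ack  (8B, 8-aligned); 24..32  flags  (8B, 8-aligned); sizeof = 32, alignof = 8
0..1  reserved  (1B, 1-aligned)
1..8  -- padding (7B)
8..16  attrs  (8B, 8-aligned)
16..24  blocks  (8B, 8-aligned)
24..28  n_entries  (4B, 4-aligned)
28..32  -- padding (4B)
32..40  signature  (8B, 8-aligned)
40..41  mtime  (1B, 1-aligned)

40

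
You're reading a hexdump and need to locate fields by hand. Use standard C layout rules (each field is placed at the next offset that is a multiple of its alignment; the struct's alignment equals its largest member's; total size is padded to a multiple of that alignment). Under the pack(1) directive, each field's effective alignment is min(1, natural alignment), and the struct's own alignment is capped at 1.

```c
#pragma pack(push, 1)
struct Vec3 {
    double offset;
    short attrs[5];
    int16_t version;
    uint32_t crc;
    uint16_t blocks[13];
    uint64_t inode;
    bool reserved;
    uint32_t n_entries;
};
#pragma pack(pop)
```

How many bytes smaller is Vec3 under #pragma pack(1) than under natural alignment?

9

natural layout:
  @0: offset [8B, align 8] → 8
  @8: attrs [10B, align 2] → 18
  @18: version [2B, align 2] → 20
  @20: crc [4B, align 4] → 24
  @24: blocks [26B, align 2] → 50
  +6 pad (align 8)
  @56: inode [8B, align 8] → 64
  @64: reserved [1B, align 1] → 65
  +3 pad (align 4)
  @68: n_entries [4B, align 4] → 72
  size 72, align 8
packed(1) layout:
  @0: offset [8B, align 1] → 8
  @8: attrs [10B, align 1] → 18
  @18: version [2B, align 1] → 20
  @20: crc [4B, align 1] → 24
  @24: blocks [26B, align 1] → 50
  @50: inode [8B, align 1] → 58
  @58: reserved [1B, align 1] → 59
  @59: n_entries [4B, align 1] → 63
  size 63, align 1
72 − 63 = 9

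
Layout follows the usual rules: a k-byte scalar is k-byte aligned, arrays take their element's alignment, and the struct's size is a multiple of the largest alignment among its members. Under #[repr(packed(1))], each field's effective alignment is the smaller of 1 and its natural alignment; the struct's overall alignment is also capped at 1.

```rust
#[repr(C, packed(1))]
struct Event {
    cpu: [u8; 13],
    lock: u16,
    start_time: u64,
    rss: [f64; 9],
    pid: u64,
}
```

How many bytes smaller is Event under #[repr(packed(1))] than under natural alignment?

1

natural layout:
  cpu at 0 (size 13, align 1) → ends 13
  pad 1 to align 2 for lock
  lock at 14 (size 2, align 2) → ends 16
  start_time at 16 (size 8, align 8) → ends 24
  rss at 24 (size 72, align 8) → ends 96
  pid at 96 (size 8, align 8) → ends 104
  total 104 bytes, alignment 8
packed(1) layout:
  cpu at 0 (size 13, align 1) → ends 13
  lock at 13 (size 2, align 1) → ends 15
  start_time at 15 (size 8, align 1) → ends 23
  rss at 23 (size 72, align 1) → ends 95
  pid at 95 (size 8, align 1) → ends 103
  total 103 bytes, alignment 1
104 − 103 = 1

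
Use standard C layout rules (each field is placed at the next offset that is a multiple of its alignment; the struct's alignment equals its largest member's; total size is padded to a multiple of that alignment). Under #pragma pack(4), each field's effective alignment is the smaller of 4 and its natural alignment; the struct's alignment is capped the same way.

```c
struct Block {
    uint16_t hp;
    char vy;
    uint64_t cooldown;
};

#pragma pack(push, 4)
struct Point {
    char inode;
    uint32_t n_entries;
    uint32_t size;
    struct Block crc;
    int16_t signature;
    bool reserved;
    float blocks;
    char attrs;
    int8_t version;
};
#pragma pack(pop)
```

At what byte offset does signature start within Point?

28

Block: hp at 0 (size 2, align 2) → ends 2; vy at 2 (size 1, align 1) → ends 3; pad 5 to align 8 for cooldown; cooldown at 8 (size 8, align 8) → ends 16; total 16 bytes, alignment 8
inode at 0 (size 1, align 1) → ends 1
pad 3 to align 4 for n_entries
n_entries at 4 (size 4, align 4) → ends 8
size at 8 (size 4, align 4) → ends 12
crc at 12 (size 16, align 4) → ends 28
signature at 28 (size 2, align 2) → ends 30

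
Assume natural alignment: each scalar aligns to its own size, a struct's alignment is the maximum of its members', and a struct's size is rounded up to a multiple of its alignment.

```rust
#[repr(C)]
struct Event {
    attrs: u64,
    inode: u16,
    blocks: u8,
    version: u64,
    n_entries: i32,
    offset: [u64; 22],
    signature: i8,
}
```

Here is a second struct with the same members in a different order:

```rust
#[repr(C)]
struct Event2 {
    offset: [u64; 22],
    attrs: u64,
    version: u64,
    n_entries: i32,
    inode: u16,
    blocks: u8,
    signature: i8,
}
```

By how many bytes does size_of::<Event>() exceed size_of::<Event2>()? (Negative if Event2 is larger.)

16

0..8  attrs  (8B, 8-aligned)
8..10  inode  (2B, 2-aligned)
10..11  blocks  (1B, 1-aligned)
11..16  -- padding (5B)
16..24  version  (8B, 8-aligned)
24..28  n_entries  (4B, 4-aligned)
28..32  -- padding (4B)
32..208  offset  (176B, 8-aligned)
208..209  signature  (1B, 1-aligned)
209..216  -- tail padding (7B)
sizeof = 216, alignof = 8
— Event2 —
0..176  offset  (176B, 8-aligned)
176..184  attrs  (8B, 8-aligned)
184..192  version  (8B, 8-aligned)
192..196  n_entries  (4B, 4-aligned)
196..198  inode  (2B, 2-aligned)
198..199  blocks  (1B, 1-aligned)
199..200  signature  (1B, 1-aligned)
sizeof = 200, alignof = 8
216 − 200 = 16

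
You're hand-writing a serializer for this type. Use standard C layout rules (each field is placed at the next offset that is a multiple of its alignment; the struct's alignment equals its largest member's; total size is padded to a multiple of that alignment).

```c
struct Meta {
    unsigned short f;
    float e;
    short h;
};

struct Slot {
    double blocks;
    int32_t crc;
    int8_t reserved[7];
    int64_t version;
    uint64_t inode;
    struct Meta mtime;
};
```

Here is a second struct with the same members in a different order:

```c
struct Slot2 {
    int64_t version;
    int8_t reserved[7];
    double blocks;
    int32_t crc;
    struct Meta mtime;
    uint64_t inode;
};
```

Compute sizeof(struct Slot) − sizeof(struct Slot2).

8

Meta: 0..2  f  (2B, 2-aligned); 2..4  -- padding (2B); 4..8  e  (4B, 4-aligned); 8..10  h  (2B, 2-aligned); 10..12  -- tail padding (2B); sizeof = 12, alignof = 4
0..8  blocks  (8B, 8-aligned)
8..12  crc  (4B, 4-aligned)
12..19  reserved  (7B, 1-aligned)
19..24  -- padding (5B)
24..32  version  (8B, 8-aligned)
32..40  inode  (8B, 8-aligned)
40..52  mtime  (12B, 4-aligned)
52..56  -- tail padding (4B)
sizeof = 56, alignof = 8
— Slot2 —
0..8  version  (8B, 8-aligned)
8..15  reserved  (7B, 1-aligned)
15..16  -- padding (1B)
16..24  blocks  (8B, 8-aligned)
24..28  crc  (4B, 4-aligned)
28..40  mtime  (12B, 4-aligned)
40..48  inode  (8B, 8-aligned)
sizeof = 48, alignof = 8
56 − 48 = 8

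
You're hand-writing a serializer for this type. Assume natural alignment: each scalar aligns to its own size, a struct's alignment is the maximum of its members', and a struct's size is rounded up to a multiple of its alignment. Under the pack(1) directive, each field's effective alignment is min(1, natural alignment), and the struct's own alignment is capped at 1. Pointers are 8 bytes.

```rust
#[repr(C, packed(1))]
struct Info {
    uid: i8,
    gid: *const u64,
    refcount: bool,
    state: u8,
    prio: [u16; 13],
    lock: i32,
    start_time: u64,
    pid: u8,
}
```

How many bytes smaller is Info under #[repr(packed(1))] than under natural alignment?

14

natural layout:
  uid at 0 (size 1, align 1) → ends 1
  pad 7 to align 8 for gid
  gid at 8 (size 8, align 8) → ends 16
  refcount at 16 (size 1, align 1) → ends 17
  state at 17 (size 1, align 1) → ends 18
  prio at 18 (size 26, align 2) → ends 44
  lock at 44 (size 4, align 4) → ends 48
  start_time at 48 (size 8, align 8) → ends 56
  pid at 56 (size 1, align 1) → ends 57
  tail pad 7 to reach multiple of 8
  total 64 bytes, alignment 8
packed(1) layout:
  uid at 0 (size 1, align 1) → ends 1
  gid at 1 (size 8, align 1) → ends 9
  refcount at 9 (size 1, align 1) → ends 10
  state at 10 (size 1, align 1) → ends 11
  prio at 11 (size 26, align 1) → ends 37
  lock at 37 (size 4, align 1) → ends 41
  start_time at 41 (size 8, align 1) → ends 49
  pid at 49 (size 1, align 1) → ends 50
  total 50 bytes, alignment 1
64 − 50 = 14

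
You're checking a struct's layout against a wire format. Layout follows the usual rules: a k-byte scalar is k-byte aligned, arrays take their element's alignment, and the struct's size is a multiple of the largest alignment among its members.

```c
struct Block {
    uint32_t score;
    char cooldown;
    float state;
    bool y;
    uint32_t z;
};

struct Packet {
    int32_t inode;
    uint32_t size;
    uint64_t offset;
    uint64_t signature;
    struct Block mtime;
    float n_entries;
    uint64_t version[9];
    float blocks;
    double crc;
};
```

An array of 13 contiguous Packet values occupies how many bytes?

1768

Block: @0: score [4B, align 4] → 4; @4: cooldown [1B, align 1] → 5; +3 pad (align 4); @8: state [4B, align 4] → 12; @12: y [1B, align 1] → 13; +3 pad (align 4); @16: z [4B, align 4] → 20; size 20, align 4
@0: inode [4B, align 4] → 4
@4: size [4B, align 4] → 8
@8: offset [8B, align 8] → 16
@16: signature [8B, align 8] → 24
@24: mtime [20B, align 4] → 44
@44: n_entries [4B, align 4] → 48
@48: version [72B, align 8] → 120
@120: blocks [4B, align 4] → 124
+4 pad (align 8)
@128: crc [8B, align 8] → 136
size 136, align 8
array of 13: 13 × 136 = 1768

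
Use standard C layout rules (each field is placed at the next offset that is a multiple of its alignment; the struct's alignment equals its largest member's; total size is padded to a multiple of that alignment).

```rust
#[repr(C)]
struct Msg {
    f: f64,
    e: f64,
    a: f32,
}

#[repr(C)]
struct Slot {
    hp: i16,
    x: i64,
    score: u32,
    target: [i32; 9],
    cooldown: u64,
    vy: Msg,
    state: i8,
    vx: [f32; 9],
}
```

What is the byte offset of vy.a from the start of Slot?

Msg: f at 0 (size 8, align 8) → ends 8; e at 8 (size 8, align 8) → ends 16; a at 16 (size 4, align 4) → ends 20; tail pad 4 to reach multiple of 8; total 24 bytes, alignment 8
hp at 0 (size 2, align 2) → ends 2
pad 6 to align 8 for x
x at 8 (size 8, align 8) → ends 16
score at 16 (size 4, align 4) → ends 20
target at 20 (size 36, align 4) → ends 56
cooldown at 56 (size 8, align 8) → ends 64
vy at 64 (size 24, align 8) → ends 88
within Msg: a at 16
64 + 16 = 80

80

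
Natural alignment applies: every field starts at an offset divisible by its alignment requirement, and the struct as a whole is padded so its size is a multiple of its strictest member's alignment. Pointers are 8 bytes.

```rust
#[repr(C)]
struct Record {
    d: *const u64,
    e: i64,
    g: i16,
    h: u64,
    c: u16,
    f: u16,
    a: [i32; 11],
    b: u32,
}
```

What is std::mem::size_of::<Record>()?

@0: d [8B, align 8] → 8
@8: e [8B, align 8] → 16
@16: g [2B, align 2] → 18
+6 pad (align 8)
@24: h [8B, align 8] → 32
@32: c [2B, align 2] → 34
@34: f [2B, align 2] → 36
@36: a [44B, align 4] → 80
@80: b [4B, align 4] → 84
+4 tail pad (align 8)
size 88, align 8

88 bytes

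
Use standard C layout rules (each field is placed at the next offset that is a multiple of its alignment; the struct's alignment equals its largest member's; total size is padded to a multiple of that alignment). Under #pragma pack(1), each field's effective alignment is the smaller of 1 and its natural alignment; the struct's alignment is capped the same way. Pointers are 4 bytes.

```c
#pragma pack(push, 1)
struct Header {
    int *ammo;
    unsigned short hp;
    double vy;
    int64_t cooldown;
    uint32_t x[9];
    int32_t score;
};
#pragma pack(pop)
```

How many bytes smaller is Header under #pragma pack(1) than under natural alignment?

2

natural layout:
  ammo at 0 (size 4, align 4) → ends 4
  hp at 4 (size 2, align 2) → ends 6
  pad 2 to align 8 for vy
  vy at 8 (size 8, align 8) → ends 16
  cooldown at 16 (size 8, align 8) → ends 24
  x at 24 (size 36, align 4) → ends 60
  score at 60 (size 4, align 4) → ends 64
  total 64 bytes, alignment 8
packed(1) layout:
  ammo at 0 (size 4, align 1) → ends 4
  hp at 4 (size 2, align 1) → ends 6
  vy at 6 (size 8, align 1) → ends 14
  cooldown at 14 (size 8, align 1) → ends 22
  x at 22 (size 36, align 1) → ends 58
  score at 58 (size 4, align 1) → ends 62
  total 62 bytes, alignment 1
64 − 62 = 2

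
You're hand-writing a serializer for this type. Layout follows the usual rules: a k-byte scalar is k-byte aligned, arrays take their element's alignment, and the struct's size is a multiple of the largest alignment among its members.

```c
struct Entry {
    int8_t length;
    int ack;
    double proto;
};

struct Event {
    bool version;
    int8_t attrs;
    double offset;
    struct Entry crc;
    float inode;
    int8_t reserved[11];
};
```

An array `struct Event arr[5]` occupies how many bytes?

240

Entry: @0: length [1B, align 1] → 1; +3 pad (align 4); @4: ack [4B, align 4] → 8; @8: proto [8B, align 8] → 16; size 16, align 8
@0: version [1B, align 1] → 1
@1: attrs [1B, align 1] → 2
+6 pad (align 8)
@8: offset [8B, align 8] → 16
@16: crc [16B, align 8] → 32
@32: inode [4B, align 4] → 36
@36: reserved [11B, align 1] → 47
+1 tail pad (align 8)
size 48, align 8
array of 5: 5 × 48 = 240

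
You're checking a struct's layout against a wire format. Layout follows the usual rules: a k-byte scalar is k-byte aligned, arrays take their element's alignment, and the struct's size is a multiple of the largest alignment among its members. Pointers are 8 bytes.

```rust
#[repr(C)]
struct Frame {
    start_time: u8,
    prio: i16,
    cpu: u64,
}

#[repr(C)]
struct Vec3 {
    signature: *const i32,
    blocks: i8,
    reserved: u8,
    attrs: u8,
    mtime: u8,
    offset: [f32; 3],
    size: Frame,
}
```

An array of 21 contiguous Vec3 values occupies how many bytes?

840

Frame: @0: start_time [1B, align 1] → 1; +1 pad (align 2); @2: prio [2B, align 2] → 4; +4 pad (align 8); @8: cpu [8B, align 8] → 16; size 16, align 8
@0: signature [8B, align 8] → 8
@8: blocks [1B, align 1] → 9
@9: reserved [1B, align 1] → 10
@10: attrs [1B, align 1] → 11
@11: mtime [1B, align 1] → 12
@12: offset [12B, align 4] → 24
@24: size [16B, align 8] → 40
size 40, align 8
array of 21: 21 × 40 = 840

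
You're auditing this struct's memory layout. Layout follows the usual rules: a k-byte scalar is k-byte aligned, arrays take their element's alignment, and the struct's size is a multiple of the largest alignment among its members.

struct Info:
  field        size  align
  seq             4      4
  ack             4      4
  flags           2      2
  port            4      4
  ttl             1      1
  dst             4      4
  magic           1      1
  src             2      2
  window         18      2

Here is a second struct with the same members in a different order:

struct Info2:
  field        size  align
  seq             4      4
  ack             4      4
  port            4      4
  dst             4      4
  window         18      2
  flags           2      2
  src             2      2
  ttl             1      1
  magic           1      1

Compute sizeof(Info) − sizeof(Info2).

8

0..4  seq  (4B, 4-aligned)
4..8  ack  (4B, 4-aligned)
8..10  flags  (2B, 2-aligned)
10..12  -- padding (2B)
12..16  port  (4B, 4-aligned)
16..17  ttl  (1B, 1-aligned)
17..20  -- padding (3B)
20..24  dst  (4B, 4-aligned)
24..25  magic  (1B, 1-aligned)
25..26  -- padding (1B)
26..28  src  (2B, 2-aligned)
28..46  window  (18B, 2-aligned)
46..48  -- tail padding (2B)
sizeof = 48, alignof = 4
— Info2 —
0..4  seq  (4B, 4-aligned)
4..8  ack  (4B, 4-aligned)
8..12  port  (4B, 4-aligned)
12..16  dst  (4B, 4-aligned)
16..34  window  (18B, 2-aligned)
34..36  flags  (2B, 2-aligned)
36..38  src  (2B, 2-aligned)
38..39  ttl  (1B, 1-aligned)
39..40  magic  (1B, 1-aligned)
sizeof = 40, alignof = 4
48 − 40 = 8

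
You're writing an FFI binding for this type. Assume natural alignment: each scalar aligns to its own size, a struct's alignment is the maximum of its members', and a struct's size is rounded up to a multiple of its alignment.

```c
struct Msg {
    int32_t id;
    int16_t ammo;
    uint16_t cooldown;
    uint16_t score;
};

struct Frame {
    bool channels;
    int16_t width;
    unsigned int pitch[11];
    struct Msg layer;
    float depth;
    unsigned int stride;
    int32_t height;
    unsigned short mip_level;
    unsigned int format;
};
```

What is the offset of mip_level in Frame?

72

Msg: 0..4  id  (4B, 4-aligned); 4..6  ammo  (2B, 2-aligned); 6..8  cooldown  (2B, 2-aligned); 8..10  score  (2B, 2-aligned); 10..12  -- tail padding (2B); sizeof = 12, alignof = 4
0..1  channels  (1B, 1-aligned)
1..2  -- padding (1B)
2..4  width  (2B, 2-aligned)
4..48  pitch  (44B, 4-aligned)
48..60  layer  (12B, 4-aligned)
60..64  depth  (4B, 4-aligned)
64..68  stride  (4B, 4-aligned)
68..72  height  (4B, 4-aligned)
72..74  mip_level  (2B, 2-aligned)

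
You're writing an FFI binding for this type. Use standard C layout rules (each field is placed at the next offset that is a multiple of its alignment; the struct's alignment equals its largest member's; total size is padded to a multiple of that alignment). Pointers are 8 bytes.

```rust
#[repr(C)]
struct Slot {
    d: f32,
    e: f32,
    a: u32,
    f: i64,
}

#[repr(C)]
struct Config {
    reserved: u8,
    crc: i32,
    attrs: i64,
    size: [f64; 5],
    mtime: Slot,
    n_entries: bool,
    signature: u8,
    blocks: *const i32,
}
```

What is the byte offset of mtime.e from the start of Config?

Slot: @0: d [4B, align 4] → 4; @4: e [4B, align 4] → 8; @8: a [4B, align 4] → 12; +4 pad (align 8); @16: f [8B, align 8] → 24; size 24, align 8
@0: reserved [1B, align 1] → 1
+3 pad (align 4)
@4: crc [4B, align 4] → 8
@8: attrs [8B, align 8] → 16
@16: size [40B, align 8] → 56
@56: mtime [24B, align 8] → 80
within Slot: e at 4
56 + 4 = 60

60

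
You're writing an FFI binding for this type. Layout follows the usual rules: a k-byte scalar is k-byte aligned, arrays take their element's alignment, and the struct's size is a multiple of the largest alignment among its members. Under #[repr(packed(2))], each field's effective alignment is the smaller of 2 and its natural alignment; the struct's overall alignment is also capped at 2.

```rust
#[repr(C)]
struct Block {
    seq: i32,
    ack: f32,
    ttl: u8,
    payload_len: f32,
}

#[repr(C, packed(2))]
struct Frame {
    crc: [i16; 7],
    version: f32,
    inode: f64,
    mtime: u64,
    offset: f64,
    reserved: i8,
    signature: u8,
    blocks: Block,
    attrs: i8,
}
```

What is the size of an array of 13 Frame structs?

Block: seq at 0 (size 4, align 4) → ends 4; ack at 4 (size 4, align 4) → ends 8; ttl at 8 (size 1, align 1) → ends 9; pad 3 to align 4 for payload_len; payload_len at 12 (size 4, align 4) → ends 16; total 16 bytes, alignment 4
crc at 0 (size 14, align 2) → ends 14
version at 14 (size 4, align 2) → ends 18
inode at 18 (size 8, align 2) → ends 26
mtime at 26 (size 8, align 2) → ends 34
offset at 34 (size 8, align 2) → ends 42
reserved at 42 (size 1, align 1) → ends 43
signature at 43 (size 1, align 1) → ends 44
blocks at 44 (size 16, align 2) → ends 60
attrs at 60 (size 1, align 1) → ends 61
tail pad 1 to reach multiple of 2
total 62 bytes, alignment 2
array of 13: 13 × 62 = 806

806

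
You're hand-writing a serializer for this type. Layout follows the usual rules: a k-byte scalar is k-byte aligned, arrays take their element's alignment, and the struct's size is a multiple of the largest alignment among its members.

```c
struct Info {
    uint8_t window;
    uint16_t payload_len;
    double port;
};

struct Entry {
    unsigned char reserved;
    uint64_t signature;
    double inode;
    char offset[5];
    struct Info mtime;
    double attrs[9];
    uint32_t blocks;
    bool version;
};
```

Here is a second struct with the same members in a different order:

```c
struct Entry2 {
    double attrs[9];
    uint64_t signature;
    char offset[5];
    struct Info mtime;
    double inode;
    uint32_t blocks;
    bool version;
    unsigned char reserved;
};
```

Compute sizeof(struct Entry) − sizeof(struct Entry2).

8

Info: window at 0 (size 1, align 1) → ends 1; pad 1 to align 2 for payload_len; payload_len at 2 (size 2, align 2) → ends 4; pad 4 to align 8 for port; port at 8 (size 8, align 8) → ends 16; total 16 bytes, alignment 8
reserved at 0 (size 1, align 1) → ends 1
pad 7 to align 8 for signature
signature at 8 (size 8, align 8) → ends 16
inode at 16 (size 8, align 8) → ends 24
offset at 24 (size 5, align 1) → ends 29
pad 3 to align 8 for mtime
mtime at 32 (size 16, align 8) → ends 48
attrs at 48 (size 72, align 8) → ends 120
blocks at 120 (size 4, align 4) → ends 124
version at 124 (size 1, align 1) → ends 125
tail pad 3 to reach multiple of 8
total 128 bytes, alignment 8
— Entry2 —
attrs at 0 (size 72, align 8) → ends 72
signature at 72 (size 8, align 8) → ends 80
offset at 80 (size 5, align 1) → ends 85
pad 3 to align 8 for mtime
mtime at 88 (size 16, align 8) → ends 104
inode at 104 (size 8, align 8) → ends 112
blocks at 112 (size 4, align 4) → ends 116
version at 116 (size 1, align 1) → ends 117
reserved at 117 (size 1, align 1) → ends 118
tail pad 2 to reach multiple of 8
total 120 bytes, alignment 8
128 − 120 = 8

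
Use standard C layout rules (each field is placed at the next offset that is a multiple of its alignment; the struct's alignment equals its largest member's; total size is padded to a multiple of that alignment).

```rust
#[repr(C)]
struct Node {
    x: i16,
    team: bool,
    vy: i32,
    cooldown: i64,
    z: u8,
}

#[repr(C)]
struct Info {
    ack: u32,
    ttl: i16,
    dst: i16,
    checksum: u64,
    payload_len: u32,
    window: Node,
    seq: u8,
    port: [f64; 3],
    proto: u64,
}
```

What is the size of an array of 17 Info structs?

Node: x at 0 (size 2, align 2) → ends 2; team at 2 (size 1, align 1) → ends 3; pad 1 to align 4 for vy; vy at 4 (size 4, align 4) → ends 8; cooldown at 8 (size 8, align 8) → ends 16; z at 16 (size 1, align 1) → ends 17; tail pad 7 to reach multiple of 8; total 24 bytes, alignment 8
ack at 0 (size 4, align 4) → ends 4
ttl at 4 (size 2, align 2) → ends 6
dst at 6 (size 2, align 2) → ends 8
checksum at 8 (size 8, align 8) → ends 16
payload_len at 16 (size 4, align 4) → ends 20
pad 4 to align 8 for window
window at 24 (size 24, align 8) → ends 48
seq at 48 (size 1, align 1) → ends 49
pad 7 to align 8 for port
port at 56 (size 24, align 8) → ends 80
proto at 80 (size 8, align 8) → ends 88
total 88 bytes, alignment 8
array of 17: 17 × 88 = 1496

1496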